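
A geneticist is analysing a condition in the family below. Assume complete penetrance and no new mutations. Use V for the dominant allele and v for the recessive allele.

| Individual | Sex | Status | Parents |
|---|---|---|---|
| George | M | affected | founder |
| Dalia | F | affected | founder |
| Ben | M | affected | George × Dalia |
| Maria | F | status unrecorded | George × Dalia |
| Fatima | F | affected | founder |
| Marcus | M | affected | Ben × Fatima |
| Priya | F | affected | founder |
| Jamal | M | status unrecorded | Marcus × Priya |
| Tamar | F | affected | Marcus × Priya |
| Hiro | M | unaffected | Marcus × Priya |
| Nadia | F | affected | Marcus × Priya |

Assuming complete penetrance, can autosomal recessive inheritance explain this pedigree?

Under autosomal recessive, Hiro (unaffected, male) cannot arise from Marcus (affected) × Priya (affected).

No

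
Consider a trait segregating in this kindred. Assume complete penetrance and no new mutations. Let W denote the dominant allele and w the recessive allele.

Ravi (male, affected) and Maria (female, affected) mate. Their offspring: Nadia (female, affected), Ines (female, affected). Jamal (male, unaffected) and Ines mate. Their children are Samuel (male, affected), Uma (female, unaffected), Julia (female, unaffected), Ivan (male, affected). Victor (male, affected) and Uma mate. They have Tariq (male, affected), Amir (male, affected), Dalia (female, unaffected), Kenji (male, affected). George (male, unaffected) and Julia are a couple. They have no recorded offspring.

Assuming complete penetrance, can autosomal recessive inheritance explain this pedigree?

Yes

A consistent assignment under autosomal recessive exists: Ravi ww, Maria ww, Nadia ww, Ines ww, Jamal Ww, Samuel ww, Uma Ww, Julia Ww, Ivan ww, Victor ww, George WW, Tariq ww, Amir ww, Dalia Ww, Kenji ww.
In this assignment every recorded phenotype matches its genotype and every non-founder's genotype is obtainable from its parents' genotypes, so the pedigree is consistent.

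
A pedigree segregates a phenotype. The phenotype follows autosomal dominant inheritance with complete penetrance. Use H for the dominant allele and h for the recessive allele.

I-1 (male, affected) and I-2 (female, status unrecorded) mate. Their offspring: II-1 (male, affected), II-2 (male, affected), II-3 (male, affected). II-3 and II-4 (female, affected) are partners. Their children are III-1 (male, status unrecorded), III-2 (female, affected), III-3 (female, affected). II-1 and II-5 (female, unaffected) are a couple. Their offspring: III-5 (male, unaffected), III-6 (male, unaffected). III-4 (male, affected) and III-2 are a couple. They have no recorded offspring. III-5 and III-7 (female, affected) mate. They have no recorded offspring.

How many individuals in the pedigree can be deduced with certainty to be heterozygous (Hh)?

Obligate heterozygotes: II-1 is affected so carries H and passed h to III-5 (hh), so II-1 is Hh.
Every other individual is either homozygous by phenotype or has at least one consistent homozygous assignment, so the count is 1.

1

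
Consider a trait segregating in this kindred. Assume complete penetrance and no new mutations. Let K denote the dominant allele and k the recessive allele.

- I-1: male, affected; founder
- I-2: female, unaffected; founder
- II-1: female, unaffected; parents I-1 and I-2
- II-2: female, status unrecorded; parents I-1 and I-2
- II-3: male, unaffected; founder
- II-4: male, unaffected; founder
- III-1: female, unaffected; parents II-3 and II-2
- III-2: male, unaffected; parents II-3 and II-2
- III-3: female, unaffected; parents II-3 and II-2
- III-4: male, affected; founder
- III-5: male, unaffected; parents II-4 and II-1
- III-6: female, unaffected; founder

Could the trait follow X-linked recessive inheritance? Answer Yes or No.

A consistent assignment under X-linked recessive exists: I-1 X^k Y, I-2 X^K X^K, II-1 X^K X^k, II-2 X^K X^k, II-3 X^K Y, II-4 X^K Y, III-1 X^K X^K, III-2 X^K Y, III-3 X^K X^K, III-4 X^k Y, III-5 X^K Y, III-6 X^K X^K.
In this assignment every recorded phenotype matches its genotype and every non-founder's genotype is obtainable from its parents' genotypes, so the pedigree is consistent.

Yes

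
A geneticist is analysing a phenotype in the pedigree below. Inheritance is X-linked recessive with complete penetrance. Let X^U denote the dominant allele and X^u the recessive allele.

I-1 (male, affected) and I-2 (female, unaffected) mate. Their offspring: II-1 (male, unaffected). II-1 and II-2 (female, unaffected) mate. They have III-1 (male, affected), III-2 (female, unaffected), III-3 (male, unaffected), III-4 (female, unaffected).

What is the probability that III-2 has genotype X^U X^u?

II-1 is unaffected, so II-1 is X^U Y.
II-2 is unaffected so carries U and passed u to III-1 (X^u Y), so II-2 is X^U X^u.
Their cross gives offspring ratios 1/2 X^U X^U : 1/2 X^U X^u. Conditioning on III-2 being unaffected, P(X^U X^u) = 1/2 / 1 = 1/2.

1/2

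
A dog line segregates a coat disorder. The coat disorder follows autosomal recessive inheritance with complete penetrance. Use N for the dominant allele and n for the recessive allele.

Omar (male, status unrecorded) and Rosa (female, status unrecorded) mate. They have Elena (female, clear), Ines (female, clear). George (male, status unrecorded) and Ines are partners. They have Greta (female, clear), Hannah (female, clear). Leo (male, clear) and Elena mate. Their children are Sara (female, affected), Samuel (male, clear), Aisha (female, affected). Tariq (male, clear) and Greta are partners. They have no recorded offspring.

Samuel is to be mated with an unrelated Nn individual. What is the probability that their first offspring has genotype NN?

Leo is clear so carries N and passed n to Sara (nn), so Leo is Nn.
Elena is clear so carries N and passed n to Sara (nn), so Elena is Nn.
Samuel is a clear offspring of Leo (Nn) × Elena (Nn), whose cross gives 1/4 NN : 1/2 Nn : 1/4 nn; conditioning on being clear, Samuel is NN with probability 1/3, Nn with probability 2/3.
Summing over parental genotype combinations, P(offspring has genotype NN) = 1/3·1/2 + 2/3·1/4 = 1/3.

1/3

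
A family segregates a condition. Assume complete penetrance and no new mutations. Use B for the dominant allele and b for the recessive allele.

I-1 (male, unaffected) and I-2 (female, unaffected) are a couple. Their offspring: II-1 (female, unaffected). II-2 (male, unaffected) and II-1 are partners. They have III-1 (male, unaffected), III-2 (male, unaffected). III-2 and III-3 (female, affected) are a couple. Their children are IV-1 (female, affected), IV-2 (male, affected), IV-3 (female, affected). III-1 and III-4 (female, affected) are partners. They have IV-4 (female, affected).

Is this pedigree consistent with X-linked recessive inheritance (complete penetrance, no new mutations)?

No

Under X-linked recessive, IV-1 (affected, female) cannot arise from III-2 (unaffected) × III-3 (affected).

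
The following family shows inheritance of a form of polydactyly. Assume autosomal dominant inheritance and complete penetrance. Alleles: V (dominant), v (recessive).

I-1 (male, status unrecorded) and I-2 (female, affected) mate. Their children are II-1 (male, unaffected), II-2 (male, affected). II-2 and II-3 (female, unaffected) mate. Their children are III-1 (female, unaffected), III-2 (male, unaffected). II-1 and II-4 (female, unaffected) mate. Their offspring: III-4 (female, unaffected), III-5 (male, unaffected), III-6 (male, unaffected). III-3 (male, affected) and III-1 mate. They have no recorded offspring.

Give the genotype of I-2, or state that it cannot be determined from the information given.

From phenotype alone, I-2 is VV or Vv.
I-2 is affected so carries V and passed v to II-1 (vv), so I-2 is Vv.

Vv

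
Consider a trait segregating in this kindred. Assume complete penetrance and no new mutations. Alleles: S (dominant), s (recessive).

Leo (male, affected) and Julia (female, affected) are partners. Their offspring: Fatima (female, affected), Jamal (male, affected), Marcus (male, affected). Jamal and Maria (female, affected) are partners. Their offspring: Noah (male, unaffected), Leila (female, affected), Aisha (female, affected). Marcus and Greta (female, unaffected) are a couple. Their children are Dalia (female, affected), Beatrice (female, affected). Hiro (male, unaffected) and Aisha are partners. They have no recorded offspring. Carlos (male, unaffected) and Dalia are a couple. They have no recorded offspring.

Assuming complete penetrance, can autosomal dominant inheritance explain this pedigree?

A consistent assignment under autosomal dominant exists: Leo SS, Julia Ss, Fatima SS, Jamal Ss, Marcus SS, Maria Ss, Greta ss, Noah ss, Leila SS, Aisha SS, Hiro ss, Dalia Ss, Beatrice Ss, Carlos ss.
In this assignment every recorded phenotype matches its genotype and every non-founder's genotype is obtainable from its parents' genotypes, so the pedigree is consistent.

Yes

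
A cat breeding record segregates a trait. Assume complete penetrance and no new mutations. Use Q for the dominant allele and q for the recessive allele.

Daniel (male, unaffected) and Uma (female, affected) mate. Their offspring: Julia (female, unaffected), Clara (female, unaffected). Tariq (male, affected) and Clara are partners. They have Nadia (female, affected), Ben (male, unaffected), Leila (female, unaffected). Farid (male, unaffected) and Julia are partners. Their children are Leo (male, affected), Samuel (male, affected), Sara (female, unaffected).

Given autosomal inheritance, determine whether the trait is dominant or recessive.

recessive

Farid and Julia are both unaffected yet have an affected child Leo. Under dominance, an affected child requires at least one affected parent, so the trait cannot be dominant.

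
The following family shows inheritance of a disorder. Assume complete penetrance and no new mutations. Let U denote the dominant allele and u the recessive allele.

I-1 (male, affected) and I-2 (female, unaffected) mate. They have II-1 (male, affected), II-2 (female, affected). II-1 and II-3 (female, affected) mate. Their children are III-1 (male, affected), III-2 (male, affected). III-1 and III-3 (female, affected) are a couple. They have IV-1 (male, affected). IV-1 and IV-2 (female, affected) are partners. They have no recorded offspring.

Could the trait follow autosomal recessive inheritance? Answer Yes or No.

Yes

A consistent assignment under autosomal recessive exists: I-1 uu, I-2 Uu, II-1 uu, II-2 uu, II-3 uu, III-1 uu, III-2 uu, III-3 uu, IV-1 uu, IV-2 uu.
In this assignment every recorded phenotype matches its genotype and every non-founder's genotype is obtainable from its parents' genotypes, so the pedigree is consistent.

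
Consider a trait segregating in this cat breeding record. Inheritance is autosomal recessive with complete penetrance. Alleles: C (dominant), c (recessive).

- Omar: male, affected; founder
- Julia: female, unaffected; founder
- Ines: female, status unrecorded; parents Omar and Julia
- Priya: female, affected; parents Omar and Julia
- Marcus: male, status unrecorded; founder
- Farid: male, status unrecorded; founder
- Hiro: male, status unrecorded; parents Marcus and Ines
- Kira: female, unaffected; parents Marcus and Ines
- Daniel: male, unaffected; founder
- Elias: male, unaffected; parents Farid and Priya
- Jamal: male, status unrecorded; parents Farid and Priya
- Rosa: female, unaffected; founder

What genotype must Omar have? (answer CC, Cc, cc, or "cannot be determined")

Omar is affected, so Omar is cc.

cc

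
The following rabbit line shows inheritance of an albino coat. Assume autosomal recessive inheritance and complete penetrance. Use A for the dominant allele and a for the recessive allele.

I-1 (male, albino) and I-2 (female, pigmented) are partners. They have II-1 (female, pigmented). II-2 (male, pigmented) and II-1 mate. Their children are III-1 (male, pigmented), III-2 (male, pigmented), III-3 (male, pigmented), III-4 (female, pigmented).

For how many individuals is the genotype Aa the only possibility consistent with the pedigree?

Obligate heterozygotes: II-1 is pigmented so carries A and received a from I-1 (aa), so II-1 is Aa.
Every other individual is either homozygous by phenotype or has at least one consistent homozygous assignment, so the count is 1.

1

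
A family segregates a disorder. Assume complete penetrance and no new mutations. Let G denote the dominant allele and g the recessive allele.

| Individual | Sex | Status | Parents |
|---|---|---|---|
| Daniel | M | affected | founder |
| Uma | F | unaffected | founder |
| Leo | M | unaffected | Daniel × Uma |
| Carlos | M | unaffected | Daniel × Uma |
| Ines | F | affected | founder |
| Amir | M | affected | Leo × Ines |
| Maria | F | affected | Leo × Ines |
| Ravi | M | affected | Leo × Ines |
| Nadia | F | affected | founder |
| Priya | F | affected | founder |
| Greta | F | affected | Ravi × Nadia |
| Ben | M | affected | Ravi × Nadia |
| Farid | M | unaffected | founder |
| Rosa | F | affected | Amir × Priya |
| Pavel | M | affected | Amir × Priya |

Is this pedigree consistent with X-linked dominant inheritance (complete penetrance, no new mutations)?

A consistent assignment under X-linked dominant exists: Daniel X^G Y, Uma X^g X^g, Leo X^g Y, Carlos X^g Y, Ines X^G X^G, Amir X^G Y, Maria X^G X^g, Ravi X^G Y, Nadia X^G X^G, Priya X^G X^G, Greta X^G X^G, Ben X^G Y, Farid X^g Y, Rosa X^G X^G, Pavel X^G Y.
In this assignment every recorded phenotype matches its genotype and every non-founder's genotype is obtainable from its parents' genotypes, so the pedigree is consistent.

Yes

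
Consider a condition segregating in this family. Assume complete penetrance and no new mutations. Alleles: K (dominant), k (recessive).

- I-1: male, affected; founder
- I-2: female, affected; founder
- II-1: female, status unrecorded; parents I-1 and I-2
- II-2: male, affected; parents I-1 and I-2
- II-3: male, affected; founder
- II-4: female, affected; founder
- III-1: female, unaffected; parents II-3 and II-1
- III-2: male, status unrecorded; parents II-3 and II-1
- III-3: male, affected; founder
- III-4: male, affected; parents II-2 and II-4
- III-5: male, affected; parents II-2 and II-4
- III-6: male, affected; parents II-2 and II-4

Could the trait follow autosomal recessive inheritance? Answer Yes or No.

No assignment of genotypes under autosomal recessive satisfies every parent–offspring relationship, so the pedigree is inconsistent.

No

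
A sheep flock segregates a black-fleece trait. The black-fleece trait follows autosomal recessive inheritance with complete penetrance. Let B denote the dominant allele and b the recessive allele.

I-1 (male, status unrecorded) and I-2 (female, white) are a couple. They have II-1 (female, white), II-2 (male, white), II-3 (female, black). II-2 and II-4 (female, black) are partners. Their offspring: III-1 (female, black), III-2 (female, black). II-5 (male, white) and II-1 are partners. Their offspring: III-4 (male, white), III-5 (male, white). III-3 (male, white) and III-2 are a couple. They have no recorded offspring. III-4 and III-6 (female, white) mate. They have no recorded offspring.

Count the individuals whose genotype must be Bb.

Obligate heterozygotes: I-2 is white so carries B and passed b to II-3 (bb), so I-2 is Bb; II-2 is white so carries B and passed b to III-1 (bb), so II-2 is Bb.
Every other individual is either homozygous by phenotype or has at least one consistent homozygous assignment, so the count is 2.

2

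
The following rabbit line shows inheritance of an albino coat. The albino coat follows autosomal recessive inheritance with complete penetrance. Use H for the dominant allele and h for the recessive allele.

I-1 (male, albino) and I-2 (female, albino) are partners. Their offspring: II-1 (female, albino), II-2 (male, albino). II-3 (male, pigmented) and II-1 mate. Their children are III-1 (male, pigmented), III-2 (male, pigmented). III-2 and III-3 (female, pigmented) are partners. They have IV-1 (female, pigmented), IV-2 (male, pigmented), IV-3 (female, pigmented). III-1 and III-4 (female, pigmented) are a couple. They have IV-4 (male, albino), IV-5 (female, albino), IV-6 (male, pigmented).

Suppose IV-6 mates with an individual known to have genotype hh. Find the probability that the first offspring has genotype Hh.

III-1 is pigmented so carries H and received h from II-1 (hh), so III-1 is Hh.
III-4 is pigmented so carries H and passed h to IV-4 (hh), so III-4 is Hh.
IV-6 is a pigmented offspring of III-1 (Hh) × III-4 (Hh), whose cross gives 1/4 HH : 1/2 Hh : 1/4 hh; conditioning on being pigmented, IV-6 is HH with probability 1/3, Hh with probability 2/3.
Summing over parental genotype combinations, P(offspring has genotype Hh) = 1/3·1 + 2/3·1/2 = 2/3.

2/3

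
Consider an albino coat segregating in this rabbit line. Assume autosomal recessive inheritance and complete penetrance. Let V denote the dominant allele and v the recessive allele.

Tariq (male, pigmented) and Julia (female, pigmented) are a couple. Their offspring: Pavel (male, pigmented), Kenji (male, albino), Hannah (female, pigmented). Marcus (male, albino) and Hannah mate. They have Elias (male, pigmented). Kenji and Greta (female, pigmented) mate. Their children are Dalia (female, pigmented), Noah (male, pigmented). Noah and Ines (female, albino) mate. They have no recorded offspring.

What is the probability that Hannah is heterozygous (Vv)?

Tariq is pigmented so carries V and passed v to Kenji (vv), so Tariq is Vv.
Julia is pigmented so carries V and passed v to Kenji (vv), so Julia is Vv.
Their cross gives offspring ratios 1/4 VV : 1/2 Vv : 1/4 vv. Conditioning on Hannah being pigmented, P(Vv) = 1/2 / 3/4 = 2/3 before taking Hannah's own offspring into account.
Marcus is albino, so Marcus is vv.
Now use Hannah's offspring. Probability of each recorded status — pigmented son Elias: 1/2 if Hannah is Vv, 1 if VV.
Bayes: P(Vv) = 2/3·1/2 / (2/3·1/2 + 1/3·1) = 1/2.

1/2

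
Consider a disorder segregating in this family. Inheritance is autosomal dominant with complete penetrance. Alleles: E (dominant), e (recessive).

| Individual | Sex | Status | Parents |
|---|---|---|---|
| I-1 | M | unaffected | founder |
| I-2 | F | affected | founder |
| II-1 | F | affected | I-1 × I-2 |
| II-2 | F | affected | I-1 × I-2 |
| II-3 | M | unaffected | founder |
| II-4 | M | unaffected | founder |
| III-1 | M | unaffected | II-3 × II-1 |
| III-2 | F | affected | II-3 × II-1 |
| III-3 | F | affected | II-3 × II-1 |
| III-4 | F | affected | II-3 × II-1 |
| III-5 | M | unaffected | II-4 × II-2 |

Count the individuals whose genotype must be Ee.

5

Obligate heterozygotes: II-1 is affected so carries E and received e from I-1 (ee), so II-1 is Ee; II-2 is affected so carries E and received e from I-1 (ee), so II-2 is Ee; III-2 is affected so carries E and received e from II-3 (ee), so III-2 is Ee; III-3 is affected so carries E and received e from II-3 (ee), so III-3 is Ee; III-4 is affected so carries E and received e from II-3 (ee), so III-4 is Ee.
Every other individual is either homozygous by phenotype or has at least one consistent homozygous assignment, so the count is 5.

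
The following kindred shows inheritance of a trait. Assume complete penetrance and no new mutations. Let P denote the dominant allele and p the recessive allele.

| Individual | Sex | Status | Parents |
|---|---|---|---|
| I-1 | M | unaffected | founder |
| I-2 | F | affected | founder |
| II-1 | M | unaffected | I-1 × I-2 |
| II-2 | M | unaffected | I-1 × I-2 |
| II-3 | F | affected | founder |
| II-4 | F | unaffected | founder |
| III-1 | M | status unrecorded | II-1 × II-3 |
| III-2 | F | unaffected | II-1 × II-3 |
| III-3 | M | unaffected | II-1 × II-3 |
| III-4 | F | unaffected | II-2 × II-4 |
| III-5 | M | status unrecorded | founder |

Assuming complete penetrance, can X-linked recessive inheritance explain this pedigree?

No

Under X-linked recessive, II-1 (unaffected, male) cannot arise from I-1 (unaffected) × I-2 (affected).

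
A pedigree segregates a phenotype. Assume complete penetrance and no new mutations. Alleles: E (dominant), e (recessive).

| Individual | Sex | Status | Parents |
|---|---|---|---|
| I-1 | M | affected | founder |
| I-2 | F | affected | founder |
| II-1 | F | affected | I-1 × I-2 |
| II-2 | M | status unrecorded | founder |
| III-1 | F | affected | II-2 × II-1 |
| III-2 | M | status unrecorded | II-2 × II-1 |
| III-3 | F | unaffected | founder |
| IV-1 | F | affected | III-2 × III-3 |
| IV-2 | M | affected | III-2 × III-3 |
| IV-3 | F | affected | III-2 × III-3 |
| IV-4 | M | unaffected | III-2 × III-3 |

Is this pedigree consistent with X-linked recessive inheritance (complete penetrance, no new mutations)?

A consistent assignment under X-linked recessive exists: I-1 X^e Y, I-2 X^e X^e, II-1 X^e X^e, II-2 X^e Y, III-1 X^e X^e, III-2 X^e Y, III-3 X^E X^e, IV-1 X^e X^e, IV-2 X^e Y, IV-3 X^e X^e, IV-4 X^E Y.
In this assignment every recorded phenotype matches its genotype and every non-founder's genotype is obtainable from its parents' genotypes, so the pedigree is consistent.

Yes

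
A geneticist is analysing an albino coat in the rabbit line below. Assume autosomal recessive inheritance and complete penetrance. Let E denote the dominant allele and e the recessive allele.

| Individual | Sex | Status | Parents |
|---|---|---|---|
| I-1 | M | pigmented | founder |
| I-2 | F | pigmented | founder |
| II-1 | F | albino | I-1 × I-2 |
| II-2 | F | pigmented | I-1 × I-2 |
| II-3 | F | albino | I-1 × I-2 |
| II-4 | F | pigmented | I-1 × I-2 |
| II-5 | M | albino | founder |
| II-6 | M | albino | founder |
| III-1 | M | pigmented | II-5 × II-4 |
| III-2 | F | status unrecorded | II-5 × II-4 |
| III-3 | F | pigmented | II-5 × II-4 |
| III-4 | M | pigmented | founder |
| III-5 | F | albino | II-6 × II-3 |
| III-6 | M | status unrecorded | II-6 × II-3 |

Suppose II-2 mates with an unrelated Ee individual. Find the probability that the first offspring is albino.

I-1 is pigmented so carries E and passed e to II-1 (ee), so I-1 is Ee.
I-2 is pigmented so carries E and passed e to II-1 (ee), so I-2 is Ee.
II-2 is a pigmented offspring of I-1 (Ee) × I-2 (Ee), whose cross gives 1/4 EE : 1/2 Ee : 1/4 ee; conditioning on being pigmented, II-2 is EE with probability 1/3, Ee with probability 2/3.
Summing over parental genotype combinations, P(offspring is albino) = 2/3·1/4 = 1/6.

1/6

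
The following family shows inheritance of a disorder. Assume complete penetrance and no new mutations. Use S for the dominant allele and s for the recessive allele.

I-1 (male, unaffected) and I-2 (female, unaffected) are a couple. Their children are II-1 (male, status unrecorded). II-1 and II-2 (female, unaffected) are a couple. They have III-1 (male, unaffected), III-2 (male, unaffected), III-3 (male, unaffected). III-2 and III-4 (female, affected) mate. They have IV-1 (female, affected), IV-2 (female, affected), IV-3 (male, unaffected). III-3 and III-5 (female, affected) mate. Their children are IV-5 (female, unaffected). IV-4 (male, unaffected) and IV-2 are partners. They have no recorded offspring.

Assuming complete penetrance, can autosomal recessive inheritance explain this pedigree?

A consistent assignment under autosomal recessive exists: I-1 SS, I-2 SS, II-1 SS, II-2 Ss, III-1 SS, III-2 Ss, III-3 SS, III-4 ss, III-5 ss, IV-1 ss, IV-2 ss, IV-3 Ss, IV-4 SS, IV-5 Ss.
In this assignment every recorded phenotype matches its genotype and every non-founder's genotype is obtainable from its parents' genotypes, so the pedigree is consistent.

Yes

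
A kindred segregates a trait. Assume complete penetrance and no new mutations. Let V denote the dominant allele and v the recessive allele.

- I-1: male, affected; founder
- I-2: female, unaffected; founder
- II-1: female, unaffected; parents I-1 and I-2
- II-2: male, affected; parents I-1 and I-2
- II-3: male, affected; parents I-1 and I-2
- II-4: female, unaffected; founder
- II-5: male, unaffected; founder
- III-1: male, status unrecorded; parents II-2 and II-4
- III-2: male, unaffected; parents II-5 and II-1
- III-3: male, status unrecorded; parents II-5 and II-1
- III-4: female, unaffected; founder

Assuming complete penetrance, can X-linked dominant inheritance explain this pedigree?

No

Under X-linked dominant, II-1 (unaffected, female) cannot arise from I-1 (affected) × I-2 (unaffected).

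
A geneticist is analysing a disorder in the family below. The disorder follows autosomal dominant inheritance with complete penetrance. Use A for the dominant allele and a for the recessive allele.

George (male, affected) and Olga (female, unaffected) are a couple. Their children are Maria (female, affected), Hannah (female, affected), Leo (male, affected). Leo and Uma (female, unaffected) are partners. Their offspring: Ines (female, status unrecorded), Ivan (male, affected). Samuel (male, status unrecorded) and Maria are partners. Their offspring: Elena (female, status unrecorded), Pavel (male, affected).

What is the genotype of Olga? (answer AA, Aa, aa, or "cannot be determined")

aa

Olga is unaffected, so Olga is aa.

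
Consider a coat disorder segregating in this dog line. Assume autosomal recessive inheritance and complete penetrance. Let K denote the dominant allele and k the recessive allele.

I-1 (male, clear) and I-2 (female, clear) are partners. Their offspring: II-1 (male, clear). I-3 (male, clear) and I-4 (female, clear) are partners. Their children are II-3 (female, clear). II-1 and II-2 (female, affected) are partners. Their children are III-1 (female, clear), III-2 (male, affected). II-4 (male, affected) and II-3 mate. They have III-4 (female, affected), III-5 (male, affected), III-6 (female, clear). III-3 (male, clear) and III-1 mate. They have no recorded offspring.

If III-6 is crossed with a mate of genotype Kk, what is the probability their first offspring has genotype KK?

1/4

III-6 is clear so carries K and received k from II-4 (kk), so III-6 is Kk.
The cross gives 1/4 KK : 1/2 Kk : 1/4 kk, so P(offspring has genotype KK) = 1/4.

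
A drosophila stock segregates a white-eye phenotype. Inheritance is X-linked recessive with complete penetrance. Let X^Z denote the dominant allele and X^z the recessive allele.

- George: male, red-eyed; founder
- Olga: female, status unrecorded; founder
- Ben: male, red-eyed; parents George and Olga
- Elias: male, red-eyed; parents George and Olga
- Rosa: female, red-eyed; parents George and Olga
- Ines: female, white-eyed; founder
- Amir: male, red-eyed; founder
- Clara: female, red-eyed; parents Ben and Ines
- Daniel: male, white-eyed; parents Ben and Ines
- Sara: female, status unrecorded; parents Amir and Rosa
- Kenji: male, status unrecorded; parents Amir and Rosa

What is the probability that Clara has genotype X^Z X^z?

Clara is red-eyed so carries Z and received z from Ines (X^z X^z), so Clara is X^Z X^z, giving P(X^Z X^z) = 1.

1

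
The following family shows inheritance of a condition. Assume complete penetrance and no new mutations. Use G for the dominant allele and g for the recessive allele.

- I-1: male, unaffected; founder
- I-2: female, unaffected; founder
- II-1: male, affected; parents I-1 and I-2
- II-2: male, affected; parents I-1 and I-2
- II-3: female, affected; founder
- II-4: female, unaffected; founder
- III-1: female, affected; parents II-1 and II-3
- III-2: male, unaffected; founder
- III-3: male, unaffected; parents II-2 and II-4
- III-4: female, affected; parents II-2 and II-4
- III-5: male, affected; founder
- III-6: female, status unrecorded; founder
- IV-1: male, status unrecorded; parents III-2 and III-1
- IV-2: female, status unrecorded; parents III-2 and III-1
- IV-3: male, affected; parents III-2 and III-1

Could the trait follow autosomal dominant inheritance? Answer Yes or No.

No

Under autosomal dominant, II-1 (affected, male) cannot arise from I-1 (unaffected) × I-2 (unaffected).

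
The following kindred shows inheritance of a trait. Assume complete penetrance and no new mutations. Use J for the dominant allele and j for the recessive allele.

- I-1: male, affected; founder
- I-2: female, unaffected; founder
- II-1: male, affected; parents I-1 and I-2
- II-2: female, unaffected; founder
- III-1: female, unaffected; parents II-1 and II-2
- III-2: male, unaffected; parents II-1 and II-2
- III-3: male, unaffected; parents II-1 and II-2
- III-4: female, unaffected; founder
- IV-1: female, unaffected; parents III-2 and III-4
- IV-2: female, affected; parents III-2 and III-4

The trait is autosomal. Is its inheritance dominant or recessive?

recessive

III-2 and III-4 are both unaffected yet have an affected child IV-2. Under dominance, an affected child requires at least one affected parent, so the trait cannot be dominant.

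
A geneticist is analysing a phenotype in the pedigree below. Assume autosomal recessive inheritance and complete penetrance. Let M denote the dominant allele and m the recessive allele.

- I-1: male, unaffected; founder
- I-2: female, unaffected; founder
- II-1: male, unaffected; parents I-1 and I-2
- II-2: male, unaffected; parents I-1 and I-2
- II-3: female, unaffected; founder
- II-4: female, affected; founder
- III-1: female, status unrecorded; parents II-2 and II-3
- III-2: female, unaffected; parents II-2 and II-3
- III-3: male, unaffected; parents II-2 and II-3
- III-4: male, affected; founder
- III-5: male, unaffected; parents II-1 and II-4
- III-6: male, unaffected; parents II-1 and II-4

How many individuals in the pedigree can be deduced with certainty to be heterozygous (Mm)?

2

Obligate heterozygotes: III-5 is unaffected so carries M and received m from II-4 (mm), so III-5 is Mm; III-6 is unaffected so carries M and received m from II-4 (mm), so III-6 is Mm.
Every other individual is either homozygous by phenotype or has at least one consistent homozygous assignment, so the count is 2.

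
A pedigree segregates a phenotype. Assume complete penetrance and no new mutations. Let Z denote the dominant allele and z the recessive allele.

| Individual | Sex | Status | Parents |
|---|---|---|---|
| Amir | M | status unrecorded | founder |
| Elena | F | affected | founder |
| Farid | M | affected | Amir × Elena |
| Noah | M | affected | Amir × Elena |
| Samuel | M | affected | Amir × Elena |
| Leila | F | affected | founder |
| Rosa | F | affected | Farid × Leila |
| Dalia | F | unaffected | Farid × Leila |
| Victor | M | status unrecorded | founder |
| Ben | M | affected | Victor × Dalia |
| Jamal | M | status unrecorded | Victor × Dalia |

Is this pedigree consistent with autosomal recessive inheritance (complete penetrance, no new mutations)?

Under autosomal recessive, Dalia (unaffected, female) cannot arise from Farid (affected) × Leila (affected).

No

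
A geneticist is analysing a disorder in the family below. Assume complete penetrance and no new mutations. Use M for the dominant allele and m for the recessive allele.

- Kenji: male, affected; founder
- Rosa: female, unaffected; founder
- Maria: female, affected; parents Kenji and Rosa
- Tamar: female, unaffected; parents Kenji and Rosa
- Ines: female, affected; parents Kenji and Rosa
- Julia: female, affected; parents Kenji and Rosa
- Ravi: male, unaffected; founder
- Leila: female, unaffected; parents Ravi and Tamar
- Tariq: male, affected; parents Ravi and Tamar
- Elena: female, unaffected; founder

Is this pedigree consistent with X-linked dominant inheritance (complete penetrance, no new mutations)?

Under X-linked dominant, Tamar (unaffected, female) cannot arise from Kenji (affected) × Rosa (unaffected).

No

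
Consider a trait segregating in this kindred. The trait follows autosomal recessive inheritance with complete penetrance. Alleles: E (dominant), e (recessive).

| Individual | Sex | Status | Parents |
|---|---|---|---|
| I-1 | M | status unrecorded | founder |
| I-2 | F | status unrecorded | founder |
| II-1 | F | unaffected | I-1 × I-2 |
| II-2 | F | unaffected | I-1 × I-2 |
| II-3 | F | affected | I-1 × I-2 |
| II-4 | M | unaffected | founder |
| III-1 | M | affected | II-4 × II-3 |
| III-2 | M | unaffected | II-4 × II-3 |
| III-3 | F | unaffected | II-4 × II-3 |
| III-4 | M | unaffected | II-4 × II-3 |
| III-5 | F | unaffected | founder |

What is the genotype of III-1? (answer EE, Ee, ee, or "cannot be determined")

ee

III-1 is affected, so III-1 is ee.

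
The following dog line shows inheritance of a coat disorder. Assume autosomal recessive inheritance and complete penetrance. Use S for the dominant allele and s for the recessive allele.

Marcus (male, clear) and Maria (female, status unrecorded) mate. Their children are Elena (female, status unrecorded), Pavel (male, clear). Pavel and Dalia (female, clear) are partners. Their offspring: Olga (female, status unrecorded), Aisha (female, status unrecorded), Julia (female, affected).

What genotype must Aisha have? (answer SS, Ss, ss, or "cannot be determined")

Aisha's phenotype is unrecorded, and no parent or child forces a single allele at both positions; consistent genotype assignments exist with Aisha as SS or Ss or ss.

cannot be determined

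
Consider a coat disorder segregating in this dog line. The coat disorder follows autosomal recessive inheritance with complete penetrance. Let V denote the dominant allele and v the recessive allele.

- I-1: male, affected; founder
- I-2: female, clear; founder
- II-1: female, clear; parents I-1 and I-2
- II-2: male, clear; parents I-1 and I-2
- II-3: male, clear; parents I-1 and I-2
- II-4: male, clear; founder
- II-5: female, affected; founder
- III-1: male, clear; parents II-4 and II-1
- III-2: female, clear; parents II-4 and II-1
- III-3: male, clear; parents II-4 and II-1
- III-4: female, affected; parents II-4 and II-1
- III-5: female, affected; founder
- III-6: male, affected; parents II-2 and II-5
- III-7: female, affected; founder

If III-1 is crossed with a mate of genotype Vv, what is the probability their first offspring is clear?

II-4 is clear so carries V and passed v to III-4 (vv), so II-4 is Vv.
II-1 is clear so carries V and received v from I-1 (vv), so II-1 is Vv.
III-1 is a clear offspring of II-4 (Vv) × II-1 (Vv), whose cross gives 1/4 VV : 1/2 Vv : 1/4 vv; conditioning on being clear, III-1 is VV with probability 1/3, Vv with probability 2/3.
Summing over parental genotype combinations, P(offspring is clear) = 1/3·1 + 2/3·3/4 = 5/6.

5/6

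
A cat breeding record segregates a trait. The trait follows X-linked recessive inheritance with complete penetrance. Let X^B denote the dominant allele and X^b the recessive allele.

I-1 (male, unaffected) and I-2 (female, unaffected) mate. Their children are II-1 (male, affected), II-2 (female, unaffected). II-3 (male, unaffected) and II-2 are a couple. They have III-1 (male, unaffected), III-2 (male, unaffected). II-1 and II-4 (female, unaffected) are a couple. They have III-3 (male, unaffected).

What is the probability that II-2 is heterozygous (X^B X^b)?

1/5

I-1 is unaffected, so I-1 is X^B Y.
I-2 is unaffected so carries B and passed b to II-1 (X^b Y), so I-2 is X^B X^b.
Their cross gives offspring ratios 1/2 X^B X^B : 1/2 X^B X^b. Conditioning on II-2 being unaffected, P(X^B X^b) = 1/2 / 1 = 1/2 before taking II-2's own offspring into account.
II-3 is unaffected, so II-3 is X^B Y.
Now use II-2's offspring. Probability of each recorded status — unaffected son III-1: 1/2 if II-2 is X^B X^b, 1 if X^B X^B; unaffected son III-2: 1/2 if II-2 is X^B X^b, 1 if X^B X^B.
Bayes: P(X^B X^b) = 1/2·1/4 / (1/2·1/4 + 1/2·1) = 1/5.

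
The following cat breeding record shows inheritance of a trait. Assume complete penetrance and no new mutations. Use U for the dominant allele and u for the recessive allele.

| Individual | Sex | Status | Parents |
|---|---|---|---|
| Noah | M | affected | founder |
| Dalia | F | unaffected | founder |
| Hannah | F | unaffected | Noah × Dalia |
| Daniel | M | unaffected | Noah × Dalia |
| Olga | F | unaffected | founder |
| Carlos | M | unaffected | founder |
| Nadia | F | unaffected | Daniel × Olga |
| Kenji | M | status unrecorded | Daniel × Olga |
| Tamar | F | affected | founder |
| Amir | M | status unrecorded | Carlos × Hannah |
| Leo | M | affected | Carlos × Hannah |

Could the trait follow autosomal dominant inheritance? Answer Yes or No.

Under autosomal dominant, Leo (affected, male) cannot arise from Carlos (unaffected) × Hannah (unaffected).

No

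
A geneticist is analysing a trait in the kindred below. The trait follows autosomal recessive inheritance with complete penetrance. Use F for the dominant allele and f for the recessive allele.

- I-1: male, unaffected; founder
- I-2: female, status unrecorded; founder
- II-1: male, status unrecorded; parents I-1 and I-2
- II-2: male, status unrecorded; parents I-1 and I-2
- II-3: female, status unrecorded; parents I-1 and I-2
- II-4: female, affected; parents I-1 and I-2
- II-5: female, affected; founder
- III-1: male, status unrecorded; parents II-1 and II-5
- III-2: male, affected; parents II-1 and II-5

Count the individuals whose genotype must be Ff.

Obligate heterozygotes: I-1 is unaffected so carries F and passed f to II-4 (ff), so I-1 is Ff.
Every other individual is either homozygous by phenotype or has at least one consistent homozygous assignment, so the count is 1.

1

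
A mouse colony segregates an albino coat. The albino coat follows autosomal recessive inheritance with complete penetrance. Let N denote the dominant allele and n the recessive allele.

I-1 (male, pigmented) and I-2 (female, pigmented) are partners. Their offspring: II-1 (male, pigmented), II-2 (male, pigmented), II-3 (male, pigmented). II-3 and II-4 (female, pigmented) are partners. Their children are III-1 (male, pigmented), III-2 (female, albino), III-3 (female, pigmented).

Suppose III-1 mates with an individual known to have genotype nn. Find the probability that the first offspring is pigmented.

2/3

II-3 is pigmented so carries N and passed n to III-2 (nn), so II-3 is Nn.
II-4 is pigmented so carries N and passed n to III-2 (nn), so II-4 is Nn.
III-1 is a pigmented offspring of II-3 (Nn) × II-4 (Nn), whose cross gives 1/4 NN : 1/2 Nn : 1/4 nn; conditioning on being pigmented, III-1 is NN with probability 1/3, Nn with probability 2/3.
Summing over parental genotype combinations, P(offspring is pigmented) = 1/3·1 + 2/3·1/2 = 2/3.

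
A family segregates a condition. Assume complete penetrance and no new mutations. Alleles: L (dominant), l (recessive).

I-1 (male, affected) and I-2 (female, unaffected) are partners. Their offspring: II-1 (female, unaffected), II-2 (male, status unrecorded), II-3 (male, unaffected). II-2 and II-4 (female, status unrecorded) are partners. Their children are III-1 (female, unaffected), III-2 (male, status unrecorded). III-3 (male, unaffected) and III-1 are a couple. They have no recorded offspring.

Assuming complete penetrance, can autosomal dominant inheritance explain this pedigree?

A consistent assignment under autosomal dominant exists: I-1 Ll, I-2 ll, II-1 ll, II-2 Ll, II-3 ll, II-4 Ll, III-1 ll, III-2 LL, III-3 ll.
In this assignment every recorded phenotype matches its genotype and every non-founder's genotype is obtainable from its parents' genotypes, so the pedigree is consistent.

Yes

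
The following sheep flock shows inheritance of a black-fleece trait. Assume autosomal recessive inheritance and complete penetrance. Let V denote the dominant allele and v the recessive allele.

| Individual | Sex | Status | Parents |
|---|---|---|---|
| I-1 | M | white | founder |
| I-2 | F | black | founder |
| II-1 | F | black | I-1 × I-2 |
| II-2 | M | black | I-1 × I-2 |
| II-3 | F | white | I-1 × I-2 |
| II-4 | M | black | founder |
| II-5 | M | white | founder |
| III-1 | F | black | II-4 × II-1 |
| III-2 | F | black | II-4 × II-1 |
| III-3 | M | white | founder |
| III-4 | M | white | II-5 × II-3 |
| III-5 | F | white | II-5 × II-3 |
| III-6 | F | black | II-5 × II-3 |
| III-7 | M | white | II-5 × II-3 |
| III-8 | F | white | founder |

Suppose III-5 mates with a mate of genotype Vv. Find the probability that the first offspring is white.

II-5 is white so carries V and passed v to III-6 (vv), so II-5 is Vv.
II-3 is white so carries V and received v from I-2 (vv), so II-3 is Vv.
III-5 is a white offspring of II-5 (Vv) × II-3 (Vv), whose cross gives 1/4 VV : 1/2 Vv : 1/4 vv; conditioning on being white, III-5 is VV with probability 1/3, Vv with probability 2/3.
Summing over parental genotype combinations, P(offspring is white) = 1/3·1 + 2/3·3/4 = 5/6.

5/6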